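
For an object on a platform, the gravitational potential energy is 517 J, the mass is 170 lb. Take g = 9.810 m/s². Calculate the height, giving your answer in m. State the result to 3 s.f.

Rearranging PE = m·g·h for h: h = PE/(m·g).
PE = 517 J; m = 170 lb = 77.11 kg; g = 9.810 m/s².
h = 0.6835 m

0.683 m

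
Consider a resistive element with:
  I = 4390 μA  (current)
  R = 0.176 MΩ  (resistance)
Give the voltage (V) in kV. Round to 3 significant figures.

V is given directly by: V = IR.
I = 4390 μA = 0.004390 A; R = 0.176 MΩ = 1.760×10^5 Ω.
V = 772.6 V
772.6 V × (1 kV / 1000 V) = 0.7726 kV

0.773 kV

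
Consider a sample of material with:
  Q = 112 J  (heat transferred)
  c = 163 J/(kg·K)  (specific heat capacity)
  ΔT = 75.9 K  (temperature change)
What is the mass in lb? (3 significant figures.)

0.0200 lb

Solving Q = m·c·ΔT for m: m = Q/(c·ΔT).
Q = 112 J; c = 163 J/(kg·K); ΔT = 75.9 K.
m = 0.009053 kg
0.009053 kg × (1 lb / 0.4536 kg) = 0.01996 lb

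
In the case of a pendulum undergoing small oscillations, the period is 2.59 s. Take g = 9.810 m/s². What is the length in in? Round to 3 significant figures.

Rearranging T = 2π√(L/g) for L: L = g·(T/2π)².
T = 2.59 s; g = 9.810 m/s².
L = 1.667 m
1.667 m × (1 in / 0.02540 m) = 65.63 in

65.6 in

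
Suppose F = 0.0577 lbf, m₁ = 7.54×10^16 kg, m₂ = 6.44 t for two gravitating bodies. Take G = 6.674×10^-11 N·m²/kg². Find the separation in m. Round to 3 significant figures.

3.55×10^5 m

From Newton's law of gravitation: r = √(G·m₁m₂/F).
F = 0.0577 lbf = 0.2567 N; m₁ = 7.54×10^16 kg; m₂ = 6.44 t = 6440 kg; G = 6.674×10^-11 N·m²/kg².
r = 3.553×10^5 m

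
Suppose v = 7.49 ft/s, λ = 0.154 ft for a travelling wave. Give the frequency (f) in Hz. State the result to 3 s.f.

48.6 Hz

Rearranging v = f·λ for f: f = v/λ.
v = 7.49 ft/s = 2.283 m/s; λ = 0.154 ft = 0.04694 m.
f = 48.64 Hz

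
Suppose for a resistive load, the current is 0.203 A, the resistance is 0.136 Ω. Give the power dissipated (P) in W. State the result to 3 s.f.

0.00560 W

P is given directly by: P = I²R.
I = 0.203 A; R = 0.136 Ω.
P = 0.005604 W  (the unit combination reduces to kg·m²/s³ = W)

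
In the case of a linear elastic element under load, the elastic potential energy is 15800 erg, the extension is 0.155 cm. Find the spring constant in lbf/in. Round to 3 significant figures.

7.51 lbf/in

Rearranging: k = 2U/x².
U = 15800 erg = 0.001580 J; x = 0.155 cm = 0.001550 m.
k = 1315 N/m
1315 N/m × (1 lbf/in / 175.1 N/m) = 7.511 lbf/in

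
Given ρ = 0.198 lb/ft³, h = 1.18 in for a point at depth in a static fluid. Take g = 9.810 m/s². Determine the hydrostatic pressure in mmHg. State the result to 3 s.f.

0.00699 mmHg

P is given directly by: P = ρgh.
ρ = 0.198 lb/ft³ = 3.172 kg/m³; h = 1.18 in = 0.02997 m; g = 9.810 m/s².
P = 0.9325 Pa
0.9325 Pa × (1 mmHg / 133.3 Pa) = 0.006995 mmHg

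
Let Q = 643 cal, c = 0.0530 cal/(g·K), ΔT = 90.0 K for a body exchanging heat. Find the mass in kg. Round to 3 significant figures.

Solving Q = m·c·ΔT for m: m = Q/(c·ΔT).
Q = 643 cal = 2690 J; c = 0.0530 cal/(g·K) = 221.8 J/(kg·K); ΔT = 90.0 K.
m = 0.1348 kg

0.135 kg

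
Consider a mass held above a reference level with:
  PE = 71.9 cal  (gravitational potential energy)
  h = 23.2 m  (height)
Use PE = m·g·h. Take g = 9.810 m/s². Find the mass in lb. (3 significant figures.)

Rearranging PE = m·g·h for m: m = PE/(g·h).
PE = 71.9 cal = 300.8 J; h = 23.2 m; g = 9.810 m/s².
m = 1.322 kg
1.322 kg × (1 lb / 0.4536 kg) = 2.914 lb

2.91 lb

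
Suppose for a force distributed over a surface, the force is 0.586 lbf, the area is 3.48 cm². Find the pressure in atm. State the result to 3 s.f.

P is given directly by: P = F/A.
F = 0.586 lbf = 2.607 N; A = 3.48 cm² = 3.480×10^-4 m².
P = 7490 Pa  (the unit combination reduces to kg/(m·s²) = Pa)
7490 Pa × (1 atm / 1.013×10^5 Pa) = 0.07392 atm

0.0739 atm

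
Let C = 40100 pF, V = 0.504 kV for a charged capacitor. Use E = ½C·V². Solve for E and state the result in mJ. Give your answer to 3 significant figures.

5.09 mJ

E is given directly by: E = ½CV².
C = 40100 pF = 4.010×10^-8 F; V = 0.504 kV = 504.0 V.
E = 0.005093 J
0.005093 J × (1 mJ / 0.001000 J) = 5.093 mJ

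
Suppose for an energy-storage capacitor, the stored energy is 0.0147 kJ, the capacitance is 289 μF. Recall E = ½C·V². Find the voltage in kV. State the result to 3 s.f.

0.319 kV

Rearranging: V = √(2E/C).
E = 0.0147 kJ = 14.70 J; C = 289 μF = 2.890×10^-4 F.
V = 319.0 V
319.0 V × (1 kV / 1000 V) = 0.3190 kV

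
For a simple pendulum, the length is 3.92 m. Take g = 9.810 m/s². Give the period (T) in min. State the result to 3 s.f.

T is given directly by: T = 2π√(L/g).
L = 3.92 m; g = 9.810 m/s².
T = 3.972 s
3.972 s × (1 min / 60.00 s) = 0.06620 min

0.0662 min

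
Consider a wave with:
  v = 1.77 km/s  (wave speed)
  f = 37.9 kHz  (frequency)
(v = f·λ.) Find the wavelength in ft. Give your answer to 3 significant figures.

0.153 ft

Solving v = f·λ for λ: λ = v/f.
v = 1.77 km/s = 1770 m/s; f = 37.9 kHz = 37900 Hz.
λ = 0.04670 m
0.04670 m × (1 ft / 0.3048 m) = 0.1532 ft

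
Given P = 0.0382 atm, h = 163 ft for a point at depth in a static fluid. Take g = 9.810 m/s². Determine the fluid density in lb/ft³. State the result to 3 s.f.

Rearranging: ρ = P/(g·h).
P = 0.0382 atm = 3871 Pa; h = 163 ft = 49.68 m; g = 9.810 m/s².
ρ = 7.942 kg/m³
7.942 kg/m³ × (1 lb/ft³ / 16.02 kg/m³) = 0.4958 lb/ft³

0.496 lb/ft³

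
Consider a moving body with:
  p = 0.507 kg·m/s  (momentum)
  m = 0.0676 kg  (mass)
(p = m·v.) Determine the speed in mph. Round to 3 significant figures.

Rearranging p = m·v for v: v = p/m.
p = 0.507 kg·m/s; m = 0.0676 kg.
v = 7.500 m/s
7.500 m/s × (1 mph / 0.4470 m/s) = 16.78 mph

16.8 mph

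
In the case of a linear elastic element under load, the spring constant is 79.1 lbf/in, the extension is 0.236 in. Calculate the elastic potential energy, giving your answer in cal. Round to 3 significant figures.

Directly: U = ½kx².
k = 79.1 lbf/in = 13853 N/m; x = 0.236 in = 0.005994 m.
U = 0.2489 J  (the unit combination reduces to kg·m²/s² = J)
0.2489 J × (1 cal / 4.184 J) = 0.05948 cal

0.0595 cal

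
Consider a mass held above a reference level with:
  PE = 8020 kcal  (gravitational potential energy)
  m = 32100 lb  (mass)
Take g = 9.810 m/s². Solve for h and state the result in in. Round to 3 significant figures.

Rearranging: h = PE/(m·g).
PE = 8020 kcal = 3.356×10^7 J; m = 32100 lb = 14560 kg; g = 9.810 m/s².
h = 234.9 m
234.9 m × (1 in / 0.02540 m) = 9249 in

9250 in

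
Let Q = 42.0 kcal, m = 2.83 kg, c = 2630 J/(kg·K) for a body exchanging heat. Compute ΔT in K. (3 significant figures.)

Solving Q = m·c·ΔT for ΔT: ΔT = Q/(m·c).
Q = 42.0 kcal = 1.757×10^5 J; m = 2.83 kg; c = 2630 J/(kg·K).
ΔT = 23.61 K

23.6 K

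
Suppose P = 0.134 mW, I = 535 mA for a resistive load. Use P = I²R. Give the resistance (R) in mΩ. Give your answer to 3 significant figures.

Solving P = I²R for R: R = P/I².
P = 0.134 mW = 1.340×10^-4 W; I = 535 mA = 0.5350 A.
R = 4.682×10^-4 Ω
4.682×10^-4 Ω × (1 mΩ / 0.001000 Ω) = 0.4682 mΩ

0.468 mΩ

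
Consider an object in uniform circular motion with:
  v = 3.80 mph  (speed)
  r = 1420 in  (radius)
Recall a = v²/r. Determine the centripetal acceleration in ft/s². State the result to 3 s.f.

Directly: a = v²/r.
v = 3.80 mph = 1.699 m/s; r = 1420 in = 36.07 m.
a = 0.08001 m/s²
0.08001 m/s² × (1 ft/s² / 0.3048 m/s²) = 0.2625 ft/s²

0.262 ft/s²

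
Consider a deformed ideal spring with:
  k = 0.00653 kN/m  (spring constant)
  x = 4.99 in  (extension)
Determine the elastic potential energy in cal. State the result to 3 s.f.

0.0125 cal

U is given directly by: U = ½kx².
k = 0.00653 kN/m = 6.530 N/m; x = 4.99 in = 0.1267 m.
U = 0.05245 J  (the unit combination reduces to kg·m²/s² = J)
0.05245 J × (1 cal / 4.184 J) = 0.01254 cal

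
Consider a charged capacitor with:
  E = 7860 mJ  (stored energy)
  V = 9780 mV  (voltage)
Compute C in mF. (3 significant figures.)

Solving E = ½C·V² for C: C = 2E/V².
E = 7860 mJ = 7.860 J; V = 9780 mV = 9.780 V.
C = 0.1644 F
0.1644 F × (1 mF / 0.001000 F) = 164.4 mF

164 mF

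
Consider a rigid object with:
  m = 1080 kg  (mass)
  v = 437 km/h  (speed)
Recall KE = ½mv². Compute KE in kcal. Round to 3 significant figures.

1900 kcal

KE is given directly by: KE = ½mv².
m = 1080 kg; v = 437 km/h = 121.4 m/s.
KE = 7.957×10^6 J  (the unit combination reduces to kg·m²/s² = J)
7.957×10^6 J × (1 kcal / 4184 J) = 1902 kcal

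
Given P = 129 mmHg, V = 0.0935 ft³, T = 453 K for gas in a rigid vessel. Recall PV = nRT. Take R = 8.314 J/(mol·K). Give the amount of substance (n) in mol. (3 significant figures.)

0.0121 mol

From the ideal-gas law: n = PV/(RT).
P = 129 mmHg = 17199 Pa; V = 0.0935 ft³ = 0.002648 m³; T = 453 K; R = 8.314 J/(mol·K).
n = 0.01209 mol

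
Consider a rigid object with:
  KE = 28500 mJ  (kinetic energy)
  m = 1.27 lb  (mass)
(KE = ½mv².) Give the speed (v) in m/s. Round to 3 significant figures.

9.95 m/s

Rearranging KE = ½mv² for v: v = √(2·KE/m).
KE = 28500 mJ = 28.50 J; m = 1.27 lb = 0.5761 kg.
v = 9.947 m/s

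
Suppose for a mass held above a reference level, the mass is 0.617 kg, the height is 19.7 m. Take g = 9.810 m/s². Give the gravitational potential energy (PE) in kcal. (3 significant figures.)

0.0285 kcal

Directly: PE = mgh.
m = 0.617 kg; h = 19.7 m; g = 9.810 m/s².
PE = 119.2 J
119.2 J × (1 kcal / 4184 J) = 0.02850 kcal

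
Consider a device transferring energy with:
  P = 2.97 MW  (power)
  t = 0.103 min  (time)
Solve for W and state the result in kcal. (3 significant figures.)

4390 kcal

Rearranging: W = P·t.
P = 2.97 MW = 2.970×10^6 W; t = 0.103 min = 6.180 s.
W = 1.835×10^7 J
1.835×10^7 J × (1 kcal / 4184 J) = 4387 kcal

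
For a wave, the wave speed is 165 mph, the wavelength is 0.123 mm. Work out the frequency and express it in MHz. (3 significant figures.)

0.600 MHz

Rearranging v = f·λ for f: f = v/λ.
v = 165 mph = 73.76 m/s; λ = 0.123 mm = 1.230×10^-4 m.
f = 5.997×10^5 Hz
5.997×10^5 Hz × (1 MHz / 1.000×10^6 Hz) = 0.5997 MHz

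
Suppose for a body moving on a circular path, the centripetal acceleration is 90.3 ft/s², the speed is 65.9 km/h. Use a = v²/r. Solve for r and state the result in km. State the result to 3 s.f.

Rearranging: r = v²/a.
a = 90.3 ft/s² = 27.52 m/s²; v = 65.9 km/h = 18.31 m/s.
r = 12.17 m
12.17 m × (1 km / 1000 m) = 0.01217 km

0.0122 km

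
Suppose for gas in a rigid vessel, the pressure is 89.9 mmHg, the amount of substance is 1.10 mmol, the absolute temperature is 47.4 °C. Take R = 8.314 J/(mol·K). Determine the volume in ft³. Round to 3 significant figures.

From the ideal-gas law: V = nRT/P.
P = 89.9 mmHg = 11986 Pa; n = 1.10 mmol = 0.001100 mol; T = 47.4 °C = 320.5 K; R = 8.314 J/(mol·K).
V = 2.446×10^-4 m³
2.446×10^-4 m³ × (1 ft³ / 0.02832 m³) = 0.008638 ft³

0.00864 ft³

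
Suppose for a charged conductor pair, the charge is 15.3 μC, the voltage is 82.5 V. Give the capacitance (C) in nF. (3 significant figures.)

185 nF

Directly: C = Q/V.
Q = 15.3 μC = 1.530×10^-5 C; V = 82.5 V.
C = 1.855×10^-7 F
1.855×10^-7 F × (1 nF / 1.000×10^-9 F) = 185.5 nF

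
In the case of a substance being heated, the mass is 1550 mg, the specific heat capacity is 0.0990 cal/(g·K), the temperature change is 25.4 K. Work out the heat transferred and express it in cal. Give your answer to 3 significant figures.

3.90 cal

Directly: Q = mcΔT.
m = 1550 mg = 0.001550 kg; c = 0.0990 cal/(g·K) = 414.2 J/(kg·K); ΔT = 25.4 K.
Q = 16.31 J
16.31 J × (1 cal / 4.184 J) = 3.898 cal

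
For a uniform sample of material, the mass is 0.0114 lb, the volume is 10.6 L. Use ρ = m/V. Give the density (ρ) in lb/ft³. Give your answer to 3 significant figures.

ρ is given directly by: ρ = m/V.
m = 0.0114 lb = 0.005171 kg; V = 10.6 L = 0.01060 m³.
ρ = 0.4878 kg/m³
0.4878 kg/m³ × (1 lb/ft³ / 16.02 kg/m³) = 0.03045 lb/ft³

0.0305 lb/ft³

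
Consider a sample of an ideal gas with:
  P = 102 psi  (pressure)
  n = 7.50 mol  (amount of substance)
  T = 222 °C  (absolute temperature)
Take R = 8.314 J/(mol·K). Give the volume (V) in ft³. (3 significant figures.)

1.55 ft³

From the ideal-gas law: V = nRT/P.
P = 102 psi = 7.033×10^5 Pa; n = 7.50 mol; T = 222 °C = 495.1 K; R = 8.314 J/(mol·K).
V = 0.04390 m³
0.04390 m³ × (1 ft³ / 0.02832 m³) = 1.550 ft³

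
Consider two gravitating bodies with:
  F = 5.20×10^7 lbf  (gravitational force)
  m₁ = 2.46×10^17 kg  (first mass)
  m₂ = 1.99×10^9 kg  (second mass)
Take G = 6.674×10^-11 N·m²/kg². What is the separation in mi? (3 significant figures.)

Rearranging F = G·m₁·m₂/r² for r: r = √(G·m₁m₂/F).
F = 5.20×10^7 lbf = 2.313×10^8 N; m₁ = 2.46×10^17 kg; m₂ = 1.99×10^9 kg; G = 6.674×10^-11 N·m²/kg².
r = 11885 m
11885 m × (1 mi / 1609 m) = 7.385 mi

7.38 mi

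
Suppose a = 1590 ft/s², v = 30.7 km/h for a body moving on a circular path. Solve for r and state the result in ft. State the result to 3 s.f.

0.492 ft

Rearranging: r = v²/a.
a = 1590 ft/s² = 484.6 m/s²; v = 30.7 km/h = 8.528 m/s.
r = 0.1501 m
0.1501 m × (1 ft / 0.3048 m) = 0.4923 ft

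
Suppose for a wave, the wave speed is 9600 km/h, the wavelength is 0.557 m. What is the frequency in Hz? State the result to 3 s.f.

4790 Hz

Rearranging v = f·λ for f: f = v/λ.
v = 9600 km/h = 2667 m/s; λ = 0.557 m.
f = 4788 Hz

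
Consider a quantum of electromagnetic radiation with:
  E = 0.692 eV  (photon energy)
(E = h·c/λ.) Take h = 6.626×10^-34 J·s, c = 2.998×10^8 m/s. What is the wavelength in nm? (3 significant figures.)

Rearranging: λ = hc/E.
E = 0.692 eV = 1.109×10^-19 J; h = 6.626×10^-34 J·s; c = 2.998×10^8 m/s.
λ = 1.792×10^-6 m
1.792×10^-6 m × (1 nm / 1.000×10^-9 m) = 1792 nm

1790 nm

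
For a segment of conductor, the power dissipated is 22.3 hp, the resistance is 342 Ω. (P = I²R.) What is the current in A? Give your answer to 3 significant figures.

Rearranging P = I²R for I: I = √(P/R).
P = 22.3 hp = 16629 W; R = 342 Ω.
I = 6.973 A

6.97 A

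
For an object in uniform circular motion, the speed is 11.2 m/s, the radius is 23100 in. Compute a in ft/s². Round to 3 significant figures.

0.701 ft/s²

Directly: a = v²/r.
v = 11.2 m/s; r = 23100 in = 586.7 m.
a = 0.2138 m/s²
0.2138 m/s² × (1 ft/s² / 0.3048 m/s²) = 0.7014 ft/s²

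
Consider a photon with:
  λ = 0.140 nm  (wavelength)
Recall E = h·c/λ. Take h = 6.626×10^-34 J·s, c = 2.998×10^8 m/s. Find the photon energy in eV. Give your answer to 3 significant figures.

8860 eV

E is given directly by: E = hc/λ.
λ = 0.140 nm = 1.400×10^-10 m; h = 6.626×10^-34 J·s; c = 2.998×10^8 m/s.
E = 1.419×10^-15 J
1.419×10^-15 J × (1 eV / 1.602×10^-19 J) = 8856 eV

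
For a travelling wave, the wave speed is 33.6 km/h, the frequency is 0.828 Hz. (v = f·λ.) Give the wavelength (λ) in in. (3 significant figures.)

Rearranging: λ = v/f.
v = 33.6 km/h = 9.333 m/s; f = 0.828 Hz.
λ = 11.27 m
11.27 m × (1 in / 0.02540 m) = 443.8 in

444 in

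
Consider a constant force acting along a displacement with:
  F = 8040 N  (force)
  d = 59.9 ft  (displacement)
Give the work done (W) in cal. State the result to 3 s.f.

35100 cal

W is given directly by: W = F·d.
F = 8040 N; d = 59.9 ft = 18.26 m.
W = 1.468×10^5 J
1.468×10^5 J × (1 cal / 4.184 J) = 35084 cal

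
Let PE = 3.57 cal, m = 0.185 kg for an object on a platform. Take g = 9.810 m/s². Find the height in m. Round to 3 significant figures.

Rearranging PE = m·g·h for h: h = PE/(m·g).
PE = 3.57 cal = 14.94 J; m = 0.185 kg; g = 9.810 m/s².
h = 8.230 m

8.23 m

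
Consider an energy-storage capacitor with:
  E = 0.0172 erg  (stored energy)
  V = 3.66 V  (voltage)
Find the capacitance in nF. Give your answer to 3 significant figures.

Rearranging: C = 2E/V².
E = 0.0172 erg = 1.720×10^-9 J; V = 3.66 V.
C = 2.568×10^-10 F
2.568×10^-10 F × (1 nF / 1.000×10^-9 F) = 0.2568 nF

0.257 nF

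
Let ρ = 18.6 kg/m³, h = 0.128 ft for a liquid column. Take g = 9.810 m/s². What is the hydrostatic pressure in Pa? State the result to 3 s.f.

Directly: P = ρgh.
ρ = 18.6 kg/m³; h = 0.128 ft = 0.03901 m; g = 9.810 m/s².
P = 7.119 Pa

7.12 Pa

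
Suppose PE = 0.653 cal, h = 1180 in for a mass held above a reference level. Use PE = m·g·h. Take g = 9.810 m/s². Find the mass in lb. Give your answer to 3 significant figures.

0.0205 lb

Rearranging: m = PE/(g·h).
PE = 0.653 cal = 2.732 J; h = 1180 in = 29.97 m; g = 9.810 m/s².
m = 0.009292 kg
0.009292 kg × (1 lb / 0.4536 kg) = 0.02049 lb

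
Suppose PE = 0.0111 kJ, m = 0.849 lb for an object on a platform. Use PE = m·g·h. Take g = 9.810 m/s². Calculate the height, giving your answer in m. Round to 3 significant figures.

2.94 m

Solving PE = m·g·h for h: h = PE/(m·g).
PE = 0.0111 kJ = 11.10 J; m = 0.849 lb = 0.3851 kg; g = 9.810 m/s².
h = 2.938 m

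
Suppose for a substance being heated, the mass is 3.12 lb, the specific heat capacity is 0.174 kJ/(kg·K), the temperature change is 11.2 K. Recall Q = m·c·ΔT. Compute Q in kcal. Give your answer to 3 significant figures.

Q is given directly by: Q = mcΔT.
m = 3.12 lb = 1.415 kg; c = 0.174 kJ/(kg·K) = 174.0 J/(kg·K); ΔT = 11.2 K.
Q = 2758 J
2758 J × (1 kcal / 4184 J) = 0.6592 kcal

0.659 kcal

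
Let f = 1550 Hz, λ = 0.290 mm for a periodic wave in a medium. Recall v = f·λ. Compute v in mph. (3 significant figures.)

1.01 mph

v is given directly by: v = fλ.
f = 1550 Hz; λ = 0.290 mm = 2.900×10^-4 m.
v = 0.4495 m/s
0.4495 m/s × (1 mph / 0.4470 m/s) = 1.006 mph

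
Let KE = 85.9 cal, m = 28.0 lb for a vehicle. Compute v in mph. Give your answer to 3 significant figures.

Rearranging KE = ½mv² for v: v = √(2·KE/m).
KE = 85.9 cal = 359.4 J; m = 28.0 lb = 12.70 kg.
v = 7.523 m/s
7.523 m/s × (1 mph / 0.4470 m/s) = 16.83 mph

16.8 mph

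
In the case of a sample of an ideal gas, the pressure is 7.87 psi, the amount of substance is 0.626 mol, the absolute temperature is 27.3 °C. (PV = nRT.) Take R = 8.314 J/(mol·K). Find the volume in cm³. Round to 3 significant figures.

From the ideal-gas law: V = nRT/P.
P = 7.87 psi = 54262 Pa; n = 0.626 mol; T = 27.3 °C = 300.4 K; R = 8.314 J/(mol·K).
V = 0.02882 m³
0.02882 m³ × (1 cm³ / 1.000×10^-6 m³) = 28818 cm³

28800 cm³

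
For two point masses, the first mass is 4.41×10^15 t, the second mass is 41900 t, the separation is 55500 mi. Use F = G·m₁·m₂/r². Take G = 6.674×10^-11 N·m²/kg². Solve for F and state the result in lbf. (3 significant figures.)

F is given directly by: F = Gm₁m₂/r².
m₁ = 4.41×10^15 t = 4.410×10^18 kg; m₂ = 41900 t = 4.190×10^7 kg; r = 55500 mi = 8.932×10^7 m; G = 6.674×10^-11 N·m²/kg².
F = 1.546 N  (the unit combination reduces to kg·m/s² = N)
1.546 N × (1 lbf / 4.448 N) = 0.3475 lbf

0.348 lbf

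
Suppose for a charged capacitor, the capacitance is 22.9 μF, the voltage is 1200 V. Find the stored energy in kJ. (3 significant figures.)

E is given directly by: E = ½CV².
C = 22.9 μF = 2.290×10^-5 F; V = 1200 V.
E = 16.49 J
16.49 J × (1 kJ / 1000 J) = 0.01649 kJ

0.0165 kJ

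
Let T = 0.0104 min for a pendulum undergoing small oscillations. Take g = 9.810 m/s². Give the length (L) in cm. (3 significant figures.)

9.68 cm

Rearranging: L = g·(T/2π)².
T = 0.0104 min = 0.6240 s; g = 9.810 m/s².
L = 0.09676 m
0.09676 m × (1 cm / 0.01000 m) = 9.676 cm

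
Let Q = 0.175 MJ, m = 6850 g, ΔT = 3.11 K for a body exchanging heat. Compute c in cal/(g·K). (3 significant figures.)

1.96 cal/(g·K)

Solving Q = m·c·ΔT for c: c = Q/(m·ΔT).
Q = 0.175 MJ = 1.750×10^5 J; m = 6850 g = 6.850 kg; ΔT = 3.11 K.
c = 8215 J/(kg·K)
8215 J/(kg·K) × (1 cal/(g·K) / 4184 J/(kg·K)) = 1.963 cal/(g·K)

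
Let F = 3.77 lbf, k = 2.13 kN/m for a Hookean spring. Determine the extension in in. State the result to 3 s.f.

From Hooke's law: x = F/k.
F = 3.77 lbf = 16.77 N; k = 2.13 kN/m = 2130 N/m.
x = 0.007873 m
0.007873 m × (1 in / 0.02540 m) = 0.3100 in

0.310 in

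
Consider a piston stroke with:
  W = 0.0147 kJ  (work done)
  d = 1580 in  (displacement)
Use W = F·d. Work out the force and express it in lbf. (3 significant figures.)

Rearranging W = F·d for F: F = W/d.
W = 0.0147 kJ = 14.70 J; d = 1580 in = 40.13 m.
F = 0.3663 N  (the unit combination reduces to kg·m/s² = N)
0.3663 N × (1 lbf / 4.448 N) = 0.08235 lbf

0.0823 lbf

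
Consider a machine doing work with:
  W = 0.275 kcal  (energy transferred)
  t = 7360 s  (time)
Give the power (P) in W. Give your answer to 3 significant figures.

P is given directly by: P = W/t.
W = 0.275 kcal = 1151 J; t = 7360 s.
P = 0.1563 W  (the unit combination reduces to kg·m²/s³ = W)

0.156 W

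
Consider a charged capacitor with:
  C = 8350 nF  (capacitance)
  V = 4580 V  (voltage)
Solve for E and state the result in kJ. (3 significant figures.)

Directly: E = ½CV².
C = 8350 nF = 8.350×10^-6 F; V = 4580 V.
E = 87.58 J
87.58 J × (1 kJ / 1000 J) = 0.08758 kJ

0.0876 kJ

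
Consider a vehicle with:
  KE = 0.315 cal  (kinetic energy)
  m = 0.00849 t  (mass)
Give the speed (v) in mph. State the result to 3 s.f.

Rearranging KE = ½mv² for v: v = √(2·KE/m).
KE = 0.315 cal = 1.318 J; m = 0.00849 t = 8.490 kg.
v = 0.5572 m/s
0.5572 m/s × (1 mph / 0.4470 m/s) = 1.246 mph

1.25 mph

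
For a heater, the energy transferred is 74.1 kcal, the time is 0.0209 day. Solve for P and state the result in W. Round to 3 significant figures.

Directly: P = W/t.
W = 74.1 kcal = 3.100×10^5 J; t = 0.0209 day = 1806 s.
P = 171.7 W

172 W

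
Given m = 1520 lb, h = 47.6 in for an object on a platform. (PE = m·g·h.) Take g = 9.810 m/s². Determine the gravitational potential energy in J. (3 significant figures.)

8180 J

PE is given directly by: PE = mgh.
m = 1520 lb = 689.5 kg; h = 47.6 in = 1.209 m; g = 9.810 m/s².
PE = 8177 J  (the unit combination reduces to kg·m²/s² = J)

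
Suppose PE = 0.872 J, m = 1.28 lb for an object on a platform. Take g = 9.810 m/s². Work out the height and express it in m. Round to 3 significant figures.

0.153 m

Rearranging PE = m·g·h for h: h = PE/(m·g).
PE = 0.872 J; m = 1.28 lb = 0.5806 kg; g = 9.810 m/s².
h = 0.1531 m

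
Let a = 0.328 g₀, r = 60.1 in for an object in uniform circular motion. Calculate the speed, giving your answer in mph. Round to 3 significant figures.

4.96 mph

Rearranging: v = √(a·r).
a = 0.328 g₀ = 3.217 m/s²; r = 60.1 in = 1.527 m.
v = 2.216 m/s
2.216 m/s × (1 mph / 0.4470 m/s) = 4.957 mph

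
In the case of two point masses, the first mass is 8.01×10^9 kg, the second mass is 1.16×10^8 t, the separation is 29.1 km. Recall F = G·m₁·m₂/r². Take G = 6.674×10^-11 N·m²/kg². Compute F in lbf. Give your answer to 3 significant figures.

16.5 lbf

From Newton's law of gravitation: F = Gm₁m₂/r².
m₁ = 8.01×10^9 kg; m₂ = 1.16×10^8 t = 1.160×10^11 kg; r = 29.1 km = 29100 m; G = 6.674×10^-11 N·m²/kg².
F = 73.23 N
73.23 N × (1 lbf / 4.448 N) = 16.46 lbf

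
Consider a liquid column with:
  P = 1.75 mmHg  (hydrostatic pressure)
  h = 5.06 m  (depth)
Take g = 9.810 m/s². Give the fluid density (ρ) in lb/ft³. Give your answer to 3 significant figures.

Rearranging: ρ = P/(g·h).
P = 1.75 mmHg = 233.3 Pa; h = 5.06 m; g = 9.810 m/s².
ρ = 4.700 kg/m³
4.700 kg/m³ × (1 lb/ft³ / 16.02 kg/m³) = 0.2934 lb/ft³

0.293 lb/ft³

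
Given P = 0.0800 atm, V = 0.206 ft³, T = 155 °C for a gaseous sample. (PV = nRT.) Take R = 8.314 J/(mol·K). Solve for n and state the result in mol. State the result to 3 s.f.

From the ideal-gas law: n = PV/(RT).
P = 0.0800 atm = 8106 Pa; V = 0.206 ft³ = 0.005833 m³; T = 155 °C = 428.1 K; R = 8.314 J/(mol·K).
n = 0.01328 mol

0.0133 mol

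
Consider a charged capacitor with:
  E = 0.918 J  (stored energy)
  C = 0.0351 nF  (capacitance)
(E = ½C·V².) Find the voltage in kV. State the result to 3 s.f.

229 kV

Solving E = ½C·V² for V: V = √(2E/C).
E = 0.918 J; C = 0.0351 nF = 3.510×10^-11 F.
V = 2.287×10^5 V
2.287×10^5 V × (1 kV / 1000 V) = 228.7 kV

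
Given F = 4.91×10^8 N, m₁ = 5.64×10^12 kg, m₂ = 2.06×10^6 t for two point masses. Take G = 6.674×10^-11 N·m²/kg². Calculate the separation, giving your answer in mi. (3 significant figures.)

0.0247 mi

Solving F = G·m₁·m₂/r² for r: r = √(G·m₁m₂/F).
F = 4.91×10^8 N; m₁ = 5.64×10^12 kg; m₂ = 2.06×10^6 t = 2.060×10^9 kg; G = 6.674×10^-11 N·m²/kg².
r = 39.74 m
39.74 m × (1 mi / 1609 m) = 0.02469 mi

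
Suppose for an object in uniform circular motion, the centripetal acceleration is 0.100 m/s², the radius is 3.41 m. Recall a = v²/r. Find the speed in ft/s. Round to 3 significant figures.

1.92 ft/s

Rearranging: v = √(a·r).
a = 0.100 m/s²; r = 3.41 m.
v = 0.5840 m/s
0.5840 m/s × (1 ft/s / 0.3048 m/s) = 1.916 ft/s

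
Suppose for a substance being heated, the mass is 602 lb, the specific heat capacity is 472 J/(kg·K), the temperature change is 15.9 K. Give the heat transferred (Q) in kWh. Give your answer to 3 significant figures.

Directly: Q = mcΔT.
m = 602 lb = 273.1 kg; c = 472 J/(kg·K); ΔT = 15.9 K.
Q = 2.049×10^6 J  (the unit combination reduces to kg·m²/s² = J)
2.049×10^6 J × (1 kWh / 3.600×10^6 J) = 0.5692 kWh

0.569 kWh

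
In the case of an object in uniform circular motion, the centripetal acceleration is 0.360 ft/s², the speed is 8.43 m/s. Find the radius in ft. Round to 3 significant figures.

Rearranging a = v²/r for r: r = v²/a.
a = 0.360 ft/s² = 0.1097 m/s²; v = 8.43 m/s.
r = 647.6 m
647.6 m × (1 ft / 0.3048 m) = 2125 ft

2120 ft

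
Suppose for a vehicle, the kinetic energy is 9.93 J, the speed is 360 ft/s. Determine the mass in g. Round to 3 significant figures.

Rearranging KE = ½mv² for m: m = 2·KE/v².
KE = 9.93 J; v = 360 ft/s = 109.7 m/s.
m = 0.001649 kg
0.001649 kg × (1 g / 0.001000 kg) = 1.649 g

1.65 g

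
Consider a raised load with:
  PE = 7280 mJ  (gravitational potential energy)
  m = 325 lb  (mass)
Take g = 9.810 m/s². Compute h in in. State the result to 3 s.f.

0.198 in

Rearranging: h = PE/(m·g).
PE = 7280 mJ = 7.280 J; m = 325 lb = 147.4 kg; g = 9.810 m/s².
h = 0.005034 m
0.005034 m × (1 in / 0.02540 m) = 0.1982 in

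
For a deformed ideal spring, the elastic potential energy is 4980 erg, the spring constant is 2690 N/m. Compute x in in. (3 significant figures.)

0.0240 in

Solving U = ½k·x² for x: x = √(2U/k).
U = 4980 erg = 4.980×10^-4 J; k = 2690 N/m.
x = 6.085×10^-4 m
6.085×10^-4 m × (1 in / 0.02540 m) = 0.02396 in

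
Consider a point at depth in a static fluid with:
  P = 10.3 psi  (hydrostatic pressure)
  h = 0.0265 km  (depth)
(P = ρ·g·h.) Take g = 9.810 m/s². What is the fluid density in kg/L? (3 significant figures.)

Solving P = ρ·g·h for ρ: ρ = P/(g·h).
P = 10.3 psi = 71016 Pa; h = 0.0265 km = 26.50 m; g = 9.810 m/s².
ρ = 273.2 kg/m³
273.2 kg/m³ × (1 kg/L / 1000 kg/m³) = 0.2732 kg/L

0.273 kg/L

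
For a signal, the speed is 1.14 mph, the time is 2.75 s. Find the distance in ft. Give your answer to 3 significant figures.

4.60 ft

Rearranging: d = v·t.
v = 1.14 mph = 0.5096 m/s; t = 2.75 s.
d = 1.401 m
1.401 m × (1 ft / 0.3048 m) = 4.598 ft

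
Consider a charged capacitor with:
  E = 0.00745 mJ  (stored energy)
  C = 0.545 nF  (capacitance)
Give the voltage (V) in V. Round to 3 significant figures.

165 V

Rearranging E = ½C·V² for V: V = √(2E/C).
E = 0.00745 mJ = 7.450×10^-6 J; C = 0.545 nF = 5.450×10^-10 F.
V = 165.3 V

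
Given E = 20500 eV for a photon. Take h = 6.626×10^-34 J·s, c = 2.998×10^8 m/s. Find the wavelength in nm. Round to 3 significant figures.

0.0605 nm

Rearranging E = h·c/λ for λ: λ = hc/E.
E = 20500 eV = 3.284×10^-15 J; h = 6.626×10^-34 J·s; c = 2.998×10^8 m/s.
λ = 6.048×10^-11 m
6.048×10^-11 m × (1 nm / 1.000×10^-9 m) = 0.06048 nm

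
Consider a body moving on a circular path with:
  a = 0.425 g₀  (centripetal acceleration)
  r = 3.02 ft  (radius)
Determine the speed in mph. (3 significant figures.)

Rearranging a = v²/r for v: v = √(a·r).
a = 0.425 g₀ = 4.168 m/s²; r = 3.02 ft = 0.9205 m.
v = 1.959 m/s
1.959 m/s × (1 mph / 0.4470 m/s) = 4.381 mph

4.38 mph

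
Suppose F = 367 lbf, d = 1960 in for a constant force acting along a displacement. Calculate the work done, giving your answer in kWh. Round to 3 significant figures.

0.0226 kWh

W is given directly by: W = F·d.
F = 367 lbf = 1632 N; d = 1960 in = 49.78 m.
W = 81272 J
81272 J × (1 kWh / 3.600×10^6 J) = 0.02258 kWh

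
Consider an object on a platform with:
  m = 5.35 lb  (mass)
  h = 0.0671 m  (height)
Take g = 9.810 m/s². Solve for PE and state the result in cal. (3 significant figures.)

0.382 cal

PE is given directly by: PE = mgh.
m = 5.35 lb = 2.427 kg; h = 0.0671 m; g = 9.810 m/s².
PE = 1.597 J
1.597 J × (1 cal / 4.184 J) = 0.3818 cal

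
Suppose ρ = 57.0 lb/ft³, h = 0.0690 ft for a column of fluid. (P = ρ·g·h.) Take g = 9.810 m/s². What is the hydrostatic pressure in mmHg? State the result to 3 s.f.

1.41 mmHg

Directly: P = ρgh.
ρ = 57.0 lb/ft³ = 913.1 kg/m³; h = 0.0690 ft = 0.02103 m; g = 9.810 m/s².
P = 188.4 Pa
188.4 Pa × (1 mmHg / 133.3 Pa) = 1.413 mmHg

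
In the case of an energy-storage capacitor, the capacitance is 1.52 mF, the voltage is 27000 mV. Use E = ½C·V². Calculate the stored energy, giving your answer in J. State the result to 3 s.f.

0.554 J

Directly: E = ½CV².
C = 1.52 mF = 0.001520 F; V = 27000 mV = 27.00 V.
E = 0.5540 J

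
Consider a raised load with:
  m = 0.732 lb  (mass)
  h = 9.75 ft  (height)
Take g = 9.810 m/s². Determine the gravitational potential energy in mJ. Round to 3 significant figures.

Directly: PE = mgh.
m = 0.732 lb = 0.3320 kg; h = 9.75 ft = 2.972 m; g = 9.810 m/s².
PE = 9.680 J
9.680 J × (1 mJ / 0.001000 J) = 9680 mJ

9680 mJ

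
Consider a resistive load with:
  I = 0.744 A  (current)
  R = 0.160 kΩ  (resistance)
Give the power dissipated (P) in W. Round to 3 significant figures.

Directly: P = I²R.
I = 0.744 A; R = 0.160 kΩ = 160.0 Ω.
P = 88.57 W

88.6 W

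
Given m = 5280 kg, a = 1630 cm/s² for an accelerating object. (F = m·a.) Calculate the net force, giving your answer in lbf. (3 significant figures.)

From Newton's second law: F = m·a.
m = 5280 kg; a = 1630 cm/s² = 16.30 m/s².
F = 86064 N
86064 N × (1 lbf / 4.448 N) = 19348 lbf

19300 lbf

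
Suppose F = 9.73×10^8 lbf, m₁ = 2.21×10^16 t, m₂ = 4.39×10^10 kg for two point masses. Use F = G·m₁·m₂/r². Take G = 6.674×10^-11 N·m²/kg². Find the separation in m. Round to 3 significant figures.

Solving F = G·m₁·m₂/r² for r: r = √(G·m₁m₂/F).
F = 9.73×10^8 lbf = 4.328×10^9 N; m₁ = 2.21×10^16 t = 2.210×10^19 kg; m₂ = 4.39×10^10 kg; G = 6.674×10^-11 N·m²/kg².
r = 1.223×10^5 m

1.22×10^5 m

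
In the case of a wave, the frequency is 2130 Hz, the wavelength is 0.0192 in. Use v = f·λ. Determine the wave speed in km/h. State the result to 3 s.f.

3.74 km/h

Directly: v = fλ.
f = 2130 Hz; λ = 0.0192 in = 4.877×10^-4 m.
v = 1.039 m/s
1.039 m/s × (1 km/h / 0.2778 m/s) = 3.740 km/h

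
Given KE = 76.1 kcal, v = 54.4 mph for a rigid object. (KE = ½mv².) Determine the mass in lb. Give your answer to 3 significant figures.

Rearranging KE = ½mv² for m: m = 2·KE/v².
KE = 76.1 kcal = 3.184×10^5 J; v = 54.4 mph = 24.32 m/s.
m = 1077 kg
1077 kg × (1 lb / 0.4536 kg) = 2374 lb

2370 lb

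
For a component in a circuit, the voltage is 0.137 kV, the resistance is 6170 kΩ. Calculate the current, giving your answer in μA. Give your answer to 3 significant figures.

Rearranging V = I·R for I: I = V/R.
V = 0.137 kV = 137.0 V; R = 6170 kΩ = 6.170×10^6 Ω.
I = 2.220×10^-5 A
2.220×10^-5 A × (1 μA / 1.000×10^-6 A) = 22.20 μA

22.2 μA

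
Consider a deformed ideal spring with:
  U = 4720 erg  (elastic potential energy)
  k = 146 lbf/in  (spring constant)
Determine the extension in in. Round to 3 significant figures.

0.00756 in

Solving U = ½k·x² for x: x = √(2U/k).
U = 4720 erg = 4.720×10^-4 J; k = 146 lbf/in = 25569 N/m.
x = 1.921×10^-4 m
1.921×10^-4 m × (1 in / 0.02540 m) = 0.007565 in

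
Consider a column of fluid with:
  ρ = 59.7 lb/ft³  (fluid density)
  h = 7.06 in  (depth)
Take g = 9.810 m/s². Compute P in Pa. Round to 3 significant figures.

1680 Pa

Directly: P = ρgh.
ρ = 59.7 lb/ft³ = 956.3 kg/m³; h = 7.06 in = 0.1793 m; g = 9.810 m/s².
P = 1682 Pa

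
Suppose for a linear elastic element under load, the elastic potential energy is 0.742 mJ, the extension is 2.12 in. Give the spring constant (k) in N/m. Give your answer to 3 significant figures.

Rearranging: k = 2U/x².
U = 0.742 mJ = 7.420×10^-4 J; x = 2.12 in = 0.05385 m.
k = 0.5118 N/m

0.512 N/m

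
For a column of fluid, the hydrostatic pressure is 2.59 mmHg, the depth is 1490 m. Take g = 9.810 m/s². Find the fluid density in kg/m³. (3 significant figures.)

Rearranging: ρ = P/(g·h).
P = 2.59 mmHg = 345.3 Pa; h = 1490 m; g = 9.810 m/s².
ρ = 0.02362 kg/m³

0.0236 kg/m³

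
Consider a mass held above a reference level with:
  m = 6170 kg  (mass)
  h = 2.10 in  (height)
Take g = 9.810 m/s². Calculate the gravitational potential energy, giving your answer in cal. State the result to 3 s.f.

772 cal

Directly: PE = mgh.
m = 6170 kg; h = 2.10 in = 0.05334 m; g = 9.810 m/s².
PE = 3229 J
3229 J × (1 cal / 4.184 J) = 771.6 cal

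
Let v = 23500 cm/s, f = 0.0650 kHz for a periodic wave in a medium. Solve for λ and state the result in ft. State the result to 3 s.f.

Solving v = f·λ for λ: λ = v/f.
v = 23500 cm/s = 235.0 m/s; f = 0.0650 kHz = 65.00 Hz.
λ = 3.615 m
3.615 m × (1 ft / 0.3048 m) = 11.86 ft

11.9 ft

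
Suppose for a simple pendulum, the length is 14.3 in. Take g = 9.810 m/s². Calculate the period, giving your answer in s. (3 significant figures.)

1.21 s

T is given directly by: T = 2π√(L/g).
L = 14.3 in = 0.3632 m; g = 9.810 m/s².
T = 1.209 s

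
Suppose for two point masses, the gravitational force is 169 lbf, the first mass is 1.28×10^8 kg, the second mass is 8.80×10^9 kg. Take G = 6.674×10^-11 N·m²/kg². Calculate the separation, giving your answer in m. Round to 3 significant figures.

From Newton's law of gravitation: r = √(G·m₁m₂/F).
F = 169 lbf = 751.7 N; m₁ = 1.28×10^8 kg; m₂ = 8.80×10^9 kg; G = 6.674×10^-11 N·m²/kg².
r = 316.2 m

316 m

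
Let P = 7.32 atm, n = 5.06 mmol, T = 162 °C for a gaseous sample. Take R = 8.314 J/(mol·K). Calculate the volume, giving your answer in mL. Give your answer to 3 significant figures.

24.7 mL

Solving PV = nRT for V: V = nRT/P.
P = 7.32 atm = 7.417×10^5 Pa; n = 5.06 mmol = 0.005060 mol; T = 162 °C = 435.1 K; R = 8.314 J/(mol·K).
V = 2.468×10^-5 m³
2.468×10^-5 m³ × (1 mL / 1.000×10^-6 m³) = 24.68 mL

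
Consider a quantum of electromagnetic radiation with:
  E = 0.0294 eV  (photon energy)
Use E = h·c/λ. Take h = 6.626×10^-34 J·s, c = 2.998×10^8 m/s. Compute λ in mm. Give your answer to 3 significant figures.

Solving E = h·c/λ for λ: λ = hc/E.
E = 0.0294 eV = 4.710×10^-21 J; h = 6.626×10^-34 J·s; c = 2.998×10^8 m/s.
λ = 4.217×10^-5 m
4.217×10^-5 m × (1 mm / 0.001000 m) = 0.04217 mm

0.0422 mm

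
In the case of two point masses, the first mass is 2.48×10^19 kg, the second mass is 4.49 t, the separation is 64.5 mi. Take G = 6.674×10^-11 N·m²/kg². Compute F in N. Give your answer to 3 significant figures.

690 N

From Newton's law of gravitation: F = Gm₁m₂/r².
m₁ = 2.48×10^19 kg; m₂ = 4.49 t = 4490 kg; r = 64.5 mi = 1.038×10^5 m; G = 6.674×10^-11 N·m²/kg².
F = 689.7 N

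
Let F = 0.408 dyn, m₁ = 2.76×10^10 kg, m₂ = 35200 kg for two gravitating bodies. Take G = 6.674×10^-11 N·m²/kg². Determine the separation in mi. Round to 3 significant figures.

78.3 mi

Rearranging F = G·m₁·m₂/r² for r: r = √(G·m₁m₂/F).
F = 0.408 dyn = 4.080×10^-6 N; m₁ = 2.76×10^10 kg; m₂ = 35200 kg; G = 6.674×10^-11 N·m²/kg².
r = 1.261×10^5 m
1.261×10^5 m × (1 mi / 1609 m) = 78.33 mi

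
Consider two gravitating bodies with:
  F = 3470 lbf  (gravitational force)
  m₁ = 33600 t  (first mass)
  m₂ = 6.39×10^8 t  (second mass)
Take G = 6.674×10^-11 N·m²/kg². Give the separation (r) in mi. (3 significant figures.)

0.189 mi

Rearranging: r = √(G·m₁m₂/F).
F = 3470 lbf = 15435 N; m₁ = 33600 t = 3.360×10^7 kg; m₂ = 6.39×10^8 t = 6.390×10^11 kg; G = 6.674×10^-11 N·m²/kg².
r = 304.7 m
304.7 m × (1 mi / 1609 m) = 0.1893 mi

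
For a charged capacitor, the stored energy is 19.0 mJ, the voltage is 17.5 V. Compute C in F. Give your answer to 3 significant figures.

Solving E = ½C·V² for C: C = 2E/V².
E = 19.0 mJ = 0.01900 J; V = 17.5 V.
C = 1.241×10^-4 F

1.24×10^-4 F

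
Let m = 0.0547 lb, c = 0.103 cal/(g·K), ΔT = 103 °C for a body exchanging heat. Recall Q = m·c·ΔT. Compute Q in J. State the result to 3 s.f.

Q is given directly by: Q = mcΔT.
m = 0.0547 lb = 0.02481 kg; c = 0.103 cal/(g·K) = 431.0 J/(kg·K); ΔT = 103 °C = 103.0 K.
Q = 1101 J

1100 J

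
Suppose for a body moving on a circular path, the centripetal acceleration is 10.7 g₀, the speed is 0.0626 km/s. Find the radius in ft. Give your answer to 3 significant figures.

Rearranging a = v²/r for r: r = v²/a.
a = 10.7 g₀ = 104.9 m/s²; v = 0.0626 km/s = 62.60 m/s.
r = 37.35 m
37.35 m × (1 ft / 0.3048 m) = 122.5 ft

123 ft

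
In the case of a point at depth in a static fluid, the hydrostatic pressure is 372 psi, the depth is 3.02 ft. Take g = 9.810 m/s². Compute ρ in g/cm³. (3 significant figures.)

Rearranging: ρ = P/(g·h).
P = 372 psi = 2.565×10^6 Pa; h = 3.02 ft = 0.9205 m; g = 9.810 m/s².
ρ = 2.840×10^5 kg/m³
2.840×10^5 kg/m³ × (1 g/cm³ / 1000 kg/m³) = 284.0 g/cm³

284 g/cm³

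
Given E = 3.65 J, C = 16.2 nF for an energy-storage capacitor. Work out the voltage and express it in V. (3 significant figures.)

Solving E = ½C·V² for V: V = √(2E/C).
E = 3.65 J; C = 16.2 nF = 1.620×10^-8 F.
V = 21228 V

21200 V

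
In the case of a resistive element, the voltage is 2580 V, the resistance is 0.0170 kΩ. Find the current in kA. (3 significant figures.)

From Ohm's law: I = V/R.
V = 2580 V; R = 0.0170 kΩ = 17.00 Ω.
I = 151.8 A
151.8 A × (1 kA / 1000 A) = 0.1518 kA

0.152 kA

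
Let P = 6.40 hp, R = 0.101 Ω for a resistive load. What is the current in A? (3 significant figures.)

Rearranging: I = √(P/R).
P = 6.40 hp = 4772 W; R = 0.101 Ω.
I = 217.4 A

217 A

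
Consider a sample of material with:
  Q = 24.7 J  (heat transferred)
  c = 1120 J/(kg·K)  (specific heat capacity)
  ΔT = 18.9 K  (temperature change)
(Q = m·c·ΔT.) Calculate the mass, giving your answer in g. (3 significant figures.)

Rearranging Q = m·c·ΔT for m: m = Q/(c·ΔT).
Q = 24.7 J; c = 1120 J/(kg·K); ΔT = 18.9 K.
m = 0.001167 kg
0.001167 kg × (1 g / 0.001000 kg) = 1.167 g

1.17 g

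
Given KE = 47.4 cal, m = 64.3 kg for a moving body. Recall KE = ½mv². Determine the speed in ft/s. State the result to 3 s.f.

8.15 ft/s

Rearranging: v = √(2·KE/m).
KE = 47.4 cal = 198.3 J; m = 64.3 kg.
v = 2.484 m/s
2.484 m/s × (1 ft/s / 0.3048 m/s) = 8.149 ft/s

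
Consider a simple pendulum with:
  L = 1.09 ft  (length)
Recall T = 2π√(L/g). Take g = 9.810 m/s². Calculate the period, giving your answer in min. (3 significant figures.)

0.0193 min

T is given directly by: T = 2π√(L/g).
L = 1.09 ft = 0.3322 m; g = 9.810 m/s².
T = 1.156 s
1.156 s × (1 min / 60.00 s) = 0.01927 min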